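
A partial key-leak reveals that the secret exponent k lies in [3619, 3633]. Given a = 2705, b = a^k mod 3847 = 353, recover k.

Compute 2705^3619 mod 3847 = 2512, then multiply by 2705 repeatedly:
  2705^3619=2512  2705^3620=1158  2705^3621=932  2705^3622=1275  2705^3623=1963
  2705^3624=1055  2705^3625=3148  2705^3626=1929  2705^3627=1413  2705^3628=2094
  2705^3629=1486  2705^3630=3362  2705^3631=3749  2705^3632=353
Found 353 at exponent 3632.

3632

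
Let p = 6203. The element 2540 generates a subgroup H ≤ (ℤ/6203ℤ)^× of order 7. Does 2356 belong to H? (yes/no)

⟨2540⟩ has order 7; its elements mod 6203 are {1, 168, 480, 889, 2540, 3412, 4916}.
2356 is not in this set.

no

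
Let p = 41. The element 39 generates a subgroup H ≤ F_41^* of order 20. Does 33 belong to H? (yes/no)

33 ∈ ⟨39⟩ iff 33^20 ≡ 1 (mod 41), since |⟨39⟩| = 20.
33^20 mod 41 = 1.
Since 1 = 1, 33 lies in the subgroup.

yes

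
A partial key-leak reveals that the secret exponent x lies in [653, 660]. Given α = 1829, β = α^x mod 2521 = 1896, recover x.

660

Compute 1829^653 mod 2521 = 2096, then multiply by 1829 repeatedly:
  1829^653=2096  1829^654=1664  1829^655=609  1829^656=2100  1829^657=1417
  1829^658=105  1829^659=449  1829^660=1896
Found 1896 at exponent 660.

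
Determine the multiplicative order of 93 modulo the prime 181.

The order of 93 must divide p − 1 = 180 = 2^2 · 3^2 · 5.
Divisors: 1, 2, 3, 4, 5, 6, 9, 10, 12, 15, 18, 20, 30, 36, 45, 60, 90, 180.
Check each in increasing order: 93^1 ≡ 93;  93^2 ≡ 142;  93^3 ≡ 174;  93^4 ≡ 73;  93^5 ≡ 92;  93^6 ≡ 49;  93^9 ≡ 19;  93^10 ≡ 138;  93^12 ≡ 48;  93^15 ≡ 26;  93^18 ≡ 180;  93^20 ≡ 39;  93^30 ≡ 133;  93^36 ≡ 1.
Smallest exponent giving 1 is 36.

36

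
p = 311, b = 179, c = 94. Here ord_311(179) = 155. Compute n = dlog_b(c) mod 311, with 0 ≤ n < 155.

54

Baby-step giant-step with m = ceil(sqrt(155)) = 13.
Baby table (179^j mod 311 for j=0..12):
  0:1  1:179  2:8  3:188  4:64  5:260  6:201  7:214
  8:53  9:157  10:113  11:12  12:282
Giant step factor: 179^(-13) ≡ 81 (mod 311).
Scan 94·81^i mod 311 for i = 0, 1, …:
  i=0: 94   i=1: 150   i=2: 21   i=3: 146
  i=4: 8
Match at i=4, j=2: n = 4·13 + 2 = 54.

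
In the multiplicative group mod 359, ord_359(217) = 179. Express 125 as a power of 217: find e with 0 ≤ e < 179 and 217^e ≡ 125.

53

Baby-step giant-step with m = ceil(sqrt(179)) = 14.
Baby table (217^j mod 359 for j=0..13):
  0:1  1:217  2:60  3:96  4:10  5:16  6:241  7:242
  8:100  9:160  10:256  11:266  12:282  13:164
Giant step factor: 217^(-14) ≡ 275 (mod 359).
Scan 125·275^i mod 359 for i = 0, 1, …:
  i=0: 125   i=1: 270   i=2: 296   i=3: 266
Match at i=3, j=11: e = 3·14 + 11 = 53.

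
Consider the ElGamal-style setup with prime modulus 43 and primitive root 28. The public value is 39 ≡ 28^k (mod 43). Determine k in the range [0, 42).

Successive powers of 28 modulo 43:
  28^0=1  28^1=28  28^2=10  28^3=22  28^4=14  28^5=5
  28^6=11  28^7=7  28^8=24  28^9=27  28^10=25  28^11=12
  28^12=35  28^13=34  28^14=6  28^15=39
So 28^15 ≡ 39 (mod 43), giving k = 15.

15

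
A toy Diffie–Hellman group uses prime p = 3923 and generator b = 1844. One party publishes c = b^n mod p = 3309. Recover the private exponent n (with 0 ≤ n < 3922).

3846

Baby-step giant-step with m = ceil(sqrt(3922)) = 63.
Baby table (1844^j mod 3923 for j=0..62):
  0:1  1:1844  2:3018  3:2378  4:3041  5:1637  6:1841  7:1409
  8:1170  9:3753  10:360  11:853  12:3732  13:866  14:243  15:870
  16:3696  17:1173  18:1439  19:1568  20:141  21:1086  22:1854  23:1843
  24:1174  25:3283  26:663  27:2519  28:204  29:3491  30:3684  31:2583
  32:530  33:493  34:2879  35:1057  36:3300  37:627  38:2826  39:1400
  40:266  41:129  42:2496  43:945  44:768  45:3912  46:3254  47:2109
  48:1303  49:1856  50:1608  51:3287  52:193  53:2822  54:1870  55:3886
  56:2386  57:2101  58:2243  59:1250  60:2199  61:2497  62:2789
Giant step factor: 1844^(-63) ≡ 1804 (mod 3923).
Scan 3309·1804^i mod 3923 for i = 0, 1, …:
  i=0: 3309   i=1: 2553   i=2: 10   i=3: 2348
  i=4: 2875   i=5: 294   i=6: 771   i=7: 2142
  i=8: 13   i=9: 3837     …   i=60: 3746
  i=61: 2378
Match at i=61, j=3: n = 61·63 + 3 = 3846.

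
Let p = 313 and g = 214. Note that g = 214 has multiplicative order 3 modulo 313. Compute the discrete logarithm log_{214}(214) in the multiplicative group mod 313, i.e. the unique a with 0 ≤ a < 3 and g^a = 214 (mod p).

1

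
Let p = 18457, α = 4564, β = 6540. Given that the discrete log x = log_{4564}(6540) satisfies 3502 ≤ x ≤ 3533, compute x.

3517

Compute 4564^3502 mod 18457 = 498, then multiply by 4564 repeatedly:
  4564^3502=498  4564^3503=2661  4564^3504=98  4564^3505=4304  4564^3506=5208
  4564^3507=15153  4564^3508=18370  4564^3509=8986  4564^3510=650  4564^3511=13480
  4564^3512=5539  4564^3513=12363  4564^3514=1683  4564^3515=3100  4564^3516=10338
  4564^3517=6540
Found 6540 at exponent 3517.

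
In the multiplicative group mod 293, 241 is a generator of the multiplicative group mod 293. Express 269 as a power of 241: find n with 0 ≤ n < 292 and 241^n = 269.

242

Baby-step giant-step with m = ceil(sqrt(292)) = 18.
Baby table (241^j mod 293 for j=0..17):
  0:1  1:241  2:67  3:32  4:94  5:93  6:145  7:78
  8:46  9:245  10:152  11:7  12:222  13:176  14:224  15:72
  16:65  17:136
Giant step factor: 241^(-18) ≡ 271 (mod 293).
Scan 269·271^i mod 293 for i = 0, 1, …:
  i=0: 269   i=1: 235   i=2: 104   i=3: 56
  i=4: 233   i=5: 148   i=6: 260   i=7: 140
  i=8: 143   i=9: 77   i=10: 64   i=11: 57
  i=12: 211   i=13: 46
Match at i=13, j=8: n = 13·18 + 8 = 242.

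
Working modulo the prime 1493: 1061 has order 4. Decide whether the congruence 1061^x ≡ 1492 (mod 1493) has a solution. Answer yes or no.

⟨1061⟩ has order 4; its elements mod 1493 are {1, 432, 1061, 1492}.
1492 is in this set.

yes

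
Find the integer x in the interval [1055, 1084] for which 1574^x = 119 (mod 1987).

1068

Compute 1574^1055 mod 1987 = 1981, then multiply by 1574 repeatedly:
  1574^1055=1981  1574^1056=491  1574^1057=1878  1574^1058=1303  1574^1059=338
  1574^1060=1483  1574^1061=1504  1574^1062=779  1574^1063=167  1574^1064=574
  1574^1065=1378  1574^1066=1155  1574^1067=1852  1574^1068=119
Found 119 at exponent 1068.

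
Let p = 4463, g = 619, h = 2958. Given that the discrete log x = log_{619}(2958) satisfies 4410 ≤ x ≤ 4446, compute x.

Compute 619^4410 mod 4463 = 3354, then multiply by 619 repeatedly:
  619^4410=3354  619^4411=831  619^4412=1144  619^4413=2982  619^4414=2639
  619^4415=83  619^4416=2284  619^4417=3488  619^4418=3443  619^4419=2366
  619^4420=690  619^4421=3125  619^4422=1896  619^4423=4318  619^4424=3968
  619^4425=1542  619^4426=3879  619^4427=7  619^4428=4333  619^4429=4327
  619^4430=613  619^4431=92  619^4432=3392  619^4433=2038  619^4434=2956
  619^4435=4397  619^4436=3776  619^4437=3195  619^4438=596  619^4439=2958
Found 2958 at exponent 4439.

4439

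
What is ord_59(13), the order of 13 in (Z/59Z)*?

58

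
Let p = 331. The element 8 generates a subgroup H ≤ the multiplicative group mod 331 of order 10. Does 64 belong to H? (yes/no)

yes

64 ∈ ⟨8⟩ iff 64^10 ≡ 1 (mod 331), since |⟨8⟩| = 10.
64^10 mod 331 = 1.
Since 1 = 1, 64 lies in the subgroup.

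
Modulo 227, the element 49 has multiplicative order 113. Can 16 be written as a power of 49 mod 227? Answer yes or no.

yes

16 ∈ ⟨49⟩ iff 16^113 ≡ 1 (mod 227), since |⟨49⟩| = 113.
16^113 mod 227 = 1.
Since 1 = 1, 16 lies in the subgroup.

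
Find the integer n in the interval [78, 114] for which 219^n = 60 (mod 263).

Compute 219^78 mod 263 = 66, then multiply by 219 repeatedly:
  219^78=66  219^79=252  219^80=221  219^81=7  219^82=218
  219^83=139  219^84=196  219^85=55  219^86=210  219^87=228
  219^88=225  219^89=94  219^90=72  219^91=251  219^92=2
  219^93=175  219^94=190  219^95=56  219^96=166  219^97=60
Found 60 at exponent 97.

97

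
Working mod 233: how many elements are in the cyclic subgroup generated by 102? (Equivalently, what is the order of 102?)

29

The order of 102 must divide p − 1 = 232 = 2^3 · 29.
Divisors: 1, 2, 4, 8, 29, 58, 116, 232.
Check each in increasing order: 102^1 ≡ 102;  102^2 ≡ 152;  102^4 ≡ 37;  102^8 ≡ 204;  102^29 ≡ 1.
Smallest exponent giving 1 is 29.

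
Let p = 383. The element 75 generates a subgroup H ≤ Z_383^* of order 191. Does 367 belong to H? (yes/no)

367 ∈ ⟨75⟩ iff 367^191 ≡ 1 (mod 383), since |⟨75⟩| = 191.
367^191 mod 383 = 382.
Since 382 ≠ 1, 367 does not lie in the subgroup.

no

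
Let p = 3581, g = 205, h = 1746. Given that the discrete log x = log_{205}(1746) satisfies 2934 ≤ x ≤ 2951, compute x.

Compute 205^2934 mod 3581 = 3349, then multiply by 205 repeatedly:
  205^2934=3349  205^2935=2574  205^2936=1263  205^2937=1083  205^2938=3574
  205^2939=2146  205^2940=3048  205^2941=1746
Found 1746 at exponent 2941.

2941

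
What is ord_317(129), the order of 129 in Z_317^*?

316

The order of 129 must divide p − 1 = 316 = 2^2 · 79.
Divisors: 1, 2, 4, 79, 158, 316.
Check each in increasing order: 129^1 ≡ 129;  129^2 ≡ 157;  129^4 ≡ 240;  129^79 ≡ 203;  129^158 ≡ 316;  129^316 ≡ 1.
Smallest exponent giving 1 is 316.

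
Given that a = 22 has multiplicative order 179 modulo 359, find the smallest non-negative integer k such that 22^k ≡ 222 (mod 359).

124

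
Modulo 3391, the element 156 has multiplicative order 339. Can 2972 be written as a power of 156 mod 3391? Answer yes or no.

2972 ∈ ⟨156⟩ iff 2972^339 ≡ 1 (mod 3391), since |⟨156⟩| = 339.
2972^339 mod 3391 = 1.
Since 1 = 1, 2972 lies in the subgroup.

yes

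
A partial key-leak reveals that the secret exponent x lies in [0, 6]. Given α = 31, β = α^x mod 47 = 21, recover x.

Compute 31^0 mod 47 = 1, then multiply by 31 repeatedly:
  31^0=1  31^1=31  31^2=21
Found 21 at exponent 2.

2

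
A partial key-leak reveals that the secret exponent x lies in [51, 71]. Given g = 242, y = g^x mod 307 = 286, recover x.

Compute 242^51 mod 307 = 18, then multiply by 242 repeatedly:
  242^51=18  242^52=58  242^53=221  242^54=64  242^55=138
  242^56=240  242^57=57  242^58=286
Found 286 at exponent 58.

58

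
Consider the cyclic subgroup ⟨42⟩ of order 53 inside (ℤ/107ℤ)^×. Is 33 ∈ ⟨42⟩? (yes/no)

yes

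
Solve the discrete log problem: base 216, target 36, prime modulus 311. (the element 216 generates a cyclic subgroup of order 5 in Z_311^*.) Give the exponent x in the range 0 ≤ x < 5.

Successive powers of 216 modulo 311:
  216^0=1  216^1=216  216^2=6  216^3=52  216^4=36
So 216^4 ≡ 36 (mod 311), giving x = 4.

4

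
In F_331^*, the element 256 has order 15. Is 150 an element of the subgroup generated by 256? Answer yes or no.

yes

150 ∈ ⟨256⟩ iff 150^15 ≡ 1 (mod 331), since |⟨256⟩| = 15.
150^15 mod 331 = 1.
Since 1 = 1, 150 lies in the subgroup.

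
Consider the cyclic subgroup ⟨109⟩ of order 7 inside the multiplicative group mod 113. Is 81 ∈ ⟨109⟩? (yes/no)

no

⟨109⟩ has order 7; its elements mod 113 are {1, 16, 28, 30, 49, 106, 109}.
81 is not in this set.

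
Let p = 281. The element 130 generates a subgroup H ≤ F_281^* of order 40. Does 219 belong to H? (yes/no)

219 ∈ ⟨130⟩ iff 219^40 ≡ 1 (mod 281), since |⟨130⟩| = 40.
219^40 mod 281 = 1.
Since 1 = 1, 219 lies in the subgroup.

yes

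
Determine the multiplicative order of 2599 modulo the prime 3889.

3888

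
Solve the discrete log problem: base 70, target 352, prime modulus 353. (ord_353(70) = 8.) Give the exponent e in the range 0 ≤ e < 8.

4

Successive powers of 70 modulo 353:
  70^0=1  70^1=70  70^2=311  70^3=237  70^4=352
So 70^4 ≡ 352 (mod 353), giving e = 4.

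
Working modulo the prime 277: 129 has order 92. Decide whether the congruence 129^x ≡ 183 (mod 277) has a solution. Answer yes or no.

no

183 ∈ ⟨129⟩ iff 183^92 ≡ 1 (mod 277), since |⟨129⟩| = 92.
183^92 mod 277 = 160.
Since 160 ≠ 1, 183 does not lie in the subgroup.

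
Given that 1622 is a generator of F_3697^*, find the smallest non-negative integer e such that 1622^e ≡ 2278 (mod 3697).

1855

Baby-step giant-step with m = ceil(sqrt(3696)) = 61.
Baby table (1622^j mod 3697 for j=0..60):
  0:1  1:1622  2:2317  3:2022  4:445  5:875  6:3299  7:1419
  8:2084  9:1190  10:346  11:2965  12:3130  13:879  14:2393  15:3293
  16:2778  17:2970  18:149  19:1373  20:1412  21:1821  22:3456  23:980
  24:3547  25:702  26:3665  27:3551  28:3493  29:1842  30:548  31:1576
  32:1645  33:2653  34:3555  35:2587  36:19  37:1242  38:3356  39:1448
  40:1061  41:1837  42:3529  43:1082  44:2626  45:428  46:2877  47:880
  48:318  49:1913  50:1103  51:3415  52:1024  53:975  54:2831  55:208
  56:949  57:1326  58:2815  59:135  60:847
Giant step factor: 1622^(-61) ≡ 1104 (mod 3697).
Scan 2278·1104^i mod 3697 for i = 0, 1, …:
  i=0: 2278   i=1: 952   i=2: 1060   i=3: 1988
  i=4: 2431   i=5: 3499   i=6: 3228   i=7: 3501
  i=8: 1739   i=9: 1113     …   i=29: 2472
  i=30: 702
Match at i=30, j=25: e = 30·61 + 25 = 1855.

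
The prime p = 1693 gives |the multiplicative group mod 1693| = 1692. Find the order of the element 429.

The order of 429 must divide p − 1 = 1692 = 2^2 · 3^2 · 47.
Divisors: 1, 2, 3, 4, 6, 9, 12, 18, 36, 47, 94, 141, 188, 282, 423, 564, 846, 1692.
Check each in increasing order: 429^1 ≡ 429;  429^2 ≡ 1197;  429^3 ≡ 534;  429^4 ≡ 531;  429^6 ≡ 732;  429^9 ≡ 1498;  429^12 ≡ 836;  429^18 ≡ 779;  429^36 ≡ 747;  429^47 ≡ 1065;  429^94 ≡ 1608;  429^141 ≡ 897;  429^188 ≡ 453;  429^282 ≡ 434;  429^423 ≡ 1601;  429^564 ≡ 433;  429^846 ≡ 1692;  429^1692 ≡ 1.
Smallest exponent giving 1 is 1692.

1692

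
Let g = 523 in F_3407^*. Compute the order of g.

1703

The order of 523 must divide p − 1 = 3406 = 2 · 13 · 131.
Divisors: 1, 2, 13, 26, 131, 262, 1703, 3406.
Check each in increasing order: 523^1 ≡ 523;  523^2 ≡ 969;  523^13 ≡ 1066;  523^26 ≡ 1825;  523^131 ≡ 726;  523^262 ≡ 2398;  523^1703 ≡ 1.
Smallest exponent giving 1 is 1703.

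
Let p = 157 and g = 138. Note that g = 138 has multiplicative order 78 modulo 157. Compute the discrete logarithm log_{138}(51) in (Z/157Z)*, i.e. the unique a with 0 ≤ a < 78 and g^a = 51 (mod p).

23

Successive powers of 138 modulo 157:
  138^0=1  138^1=138  138^2=47  138^3=49  138^4=11  138^5=105
  138^6=46  138^7=68  138^8=121  138^9=56  138^10=35  138^11=120
  138^12=75  138^13=145  138^14=71  138^15=64  138^16=40  138^17=25
  138^18=153  138^19=76  138^20=126  138^21=118  138^22=113  138^23=51
So 138^23 ≡ 51 (mod 157), giving a = 23.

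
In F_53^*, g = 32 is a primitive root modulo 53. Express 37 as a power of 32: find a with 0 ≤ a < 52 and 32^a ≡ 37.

Successive powers of 32 modulo 53:
  32^0=1  32^1=32  32^2=17  32^3=14  32^4=24  32^5=26
  32^6=37
So 32^6 ≡ 37 (mod 53), giving a = 6.

6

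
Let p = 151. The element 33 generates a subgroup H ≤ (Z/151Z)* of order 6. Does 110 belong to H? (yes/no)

no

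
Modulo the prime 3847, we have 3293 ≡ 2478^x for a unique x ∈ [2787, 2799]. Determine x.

2792

Compute 2478^2787 mod 3847 = 3447, then multiply by 2478 repeatedly:
  2478^2787=3447  2478^2788=1326  2478^2789=490  2478^2790=2415  2478^2791=2285
  2478^2792=3293
Found 3293 at exponent 2792.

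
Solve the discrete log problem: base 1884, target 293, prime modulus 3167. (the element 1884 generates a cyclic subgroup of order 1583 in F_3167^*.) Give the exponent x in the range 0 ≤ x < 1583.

819

Baby-step giant-step with m = ceil(sqrt(1583)) = 40.
Baby table (1884^j mod 3167 for j=0..39):
  0:1  1:1884  2:2416  3:765  4:275  5:1879  6:2497  7:1353
  8:2784  9:504  10:2603  11:1536  12:2353  13:2419  14:83  15:1189
  16:1007  17:155  18:656  19:774  20:1396  21:1454  22:3048  23:661
  24:693  25:808  26:2112  27:1256  28:555  29:510  30:1239  31:197
  32:609  33:902  34:1856  35:336  36:2791  37:1024  38:513  39:557
Giant step factor: 1884^(-40) ≡ 2919 (mod 3167).
Scan 293·2919^i mod 3167 for i = 0, 1, …:
  i=0: 293   i=1: 177   i=2: 442   i=3: 1229
  i=4: 2407   i=5: 1627   i=6: 1880   i=7: 2476
  i=8: 350   i=9: 1876     …   i=19: 1657
  i=20: 774
Match at i=20, j=19: x = 20·40 + 19 = 819.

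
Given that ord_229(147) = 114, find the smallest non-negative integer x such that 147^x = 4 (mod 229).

39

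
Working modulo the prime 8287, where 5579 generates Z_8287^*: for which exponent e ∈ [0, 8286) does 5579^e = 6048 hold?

6185

Baby-step giant-step with m = ceil(sqrt(8286)) = 92.
Baby table (5579^j mod 8287 for j=0..91):
  0:1  1:5579  2:7556  3:7242  4:3993  5:1491  6:6428  7:3963
  8:8148  9:3497  10:2165  11:4376  12:202  13:8213  14:1504  15:4372
  16:2747  17:2850  18:5684  19:4974  20:5070  21:1999  22:6406  23:5530
  24:7656  25:1626  26:5476  27:4722  28:7952  29:3897  30:4562  31:2021
  32:4839  33:6022  34:1240  35:6602  36:5130  37:5259  38:3981  39:839
  40:6913  41:8216  42:1667  43:2179  44:7899  45:6542  46:1870  47:7684
  48:385  49:1582  50:323  51:3738  52:4210  53:2232  54:5254  55:947
  56:4494  57:3851  58:4825  59:2499  60:3187  61:4658  62:7237  63:959
  64:5146  65:3366  66:572  67:693  68:4505  69:7211  70:5071  71:7578
  72:5675  73:4485  74:3362  75:3117  76:3617  77:398  78:7813  79:7394
  80:6727  81:6397  82:5041  83:5948  84:2744  85:2687  86:7877  87:8109
  88:1378  89:5813  90:3696  91:1928
Giant step factor: 5579^(-92) ≡ 1123 (mod 8287).
Scan 6048·1123^i mod 8287 for i = 0, 1, …:
  i=0: 6048   i=1: 4851   i=2: 3114   i=3: 8195
  i=4: 4415   i=5: 2419   i=6: 6688   i=7: 2602
  i=8: 5022   i=9: 4546     …   i=66: 3138
  i=67: 1999
Match at i=67, j=21: e = 67·92 + 21 = 6185.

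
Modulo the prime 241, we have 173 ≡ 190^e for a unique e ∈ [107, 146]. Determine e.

127

Compute 190^107 mod 241 = 210, then multiply by 190 repeatedly:
  190^107=210  190^108=135  190^109=104  190^110=239  190^111=102
  190^112=100  190^113=202  190^114=61  190^115=22  190^116=83
  190^117=105  190^118=188  190^119=52  190^120=240  190^121=51
  190^122=50  190^123=101  190^124=151  190^125=11  190^126=162
  190^127=173
Found 173 at exponent 127.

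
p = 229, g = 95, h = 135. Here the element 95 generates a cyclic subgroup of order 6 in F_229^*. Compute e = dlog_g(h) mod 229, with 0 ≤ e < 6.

Successive powers of 95 modulo 229:
  95^0=1  95^1=95  95^2=94  95^3=228  95^4=134  95^5=135
So 95^5 ≡ 135 (mod 229), giving e = 5.

5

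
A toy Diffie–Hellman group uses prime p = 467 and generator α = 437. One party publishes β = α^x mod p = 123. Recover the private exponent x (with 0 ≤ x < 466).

254

Baby-step giant-step with m = ceil(sqrt(466)) = 22.
Baby table (437^j mod 467 for j=0..21):
  0:1  1:437  2:433  3:86  4:222  5:345  6:391  7:412
  8:249  9:2  10:407  11:399  12:172  13:444  14:223  15:315
  16:357  17:31  18:4  19:347  20:331  21:344
Giant step factor: 437^(-22) ≡ 335 (mod 467).
Scan 123·335^i mod 467 for i = 0, 1, …:
  i=0: 123   i=1: 109   i=2: 89   i=3: 394
  i=4: 296   i=5: 156   i=6: 423   i=7: 204
  i=8: 158   i=9: 159   i=10: 27   i=11: 172
Match at i=11, j=12: x = 11·22 + 12 = 254.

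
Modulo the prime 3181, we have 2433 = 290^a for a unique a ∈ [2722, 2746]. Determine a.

Compute 290^2722 mod 3181 = 1526, then multiply by 290 repeatedly:
  290^2722=1526  290^2723=381  290^2724=2336  290^2725=3068  290^2726=2221
  290^2727=1528  290^2728=961  290^2729=1943  290^2730=433  290^2731=1511
  290^2732=2393  290^2733=512  290^2734=2154  290^2735=1184  290^2736=2993
  290^2737=2738  290^2738=1951  290^2739=2753  290^2740=3120  290^2741=1396
  290^2742=853  290^2743=2433
Found 2433 at exponent 2743.

2743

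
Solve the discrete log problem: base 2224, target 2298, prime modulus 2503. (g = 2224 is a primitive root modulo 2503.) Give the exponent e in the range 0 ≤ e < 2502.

1756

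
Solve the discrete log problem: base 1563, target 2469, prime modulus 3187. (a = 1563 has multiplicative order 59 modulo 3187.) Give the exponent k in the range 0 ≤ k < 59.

10

Baby-step giant-step with m = ceil(sqrt(59)) = 8.
Baby table (1563^j mod 3187 for j=0..7):
  0:1  1:1563  2:1727  3:3099  4:2684  5:1000  6:1370  7:2833
Giant step factor: 1563^(-8) ≡ 2612 (mod 3187).
Scan 2469·2612^i mod 3187 for i = 0, 1, …:
  i=0: 2469   i=1: 1727
Match at i=1, j=2: k = 1·8 + 2 = 10.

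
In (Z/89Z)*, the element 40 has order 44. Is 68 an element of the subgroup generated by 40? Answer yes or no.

yes

68 ∈ ⟨40⟩ iff 68^44 ≡ 1 (mod 89), since |⟨40⟩| = 44.
68^44 mod 89 = 1.
Since 1 = 1, 68 lies in the subgroup.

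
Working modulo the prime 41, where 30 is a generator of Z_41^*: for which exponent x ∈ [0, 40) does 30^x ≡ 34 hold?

13

Successive powers of 30 modulo 41:
  30^0=1  30^1=30  30^2=39  30^3=22  30^4=4  30^5=38
  30^6=33  30^7=6  30^8=16  30^9=29  30^10=9  30^11=24
  30^12=23  30^13=34
So 30^13 ≡ 34 (mod 41), giving x = 13.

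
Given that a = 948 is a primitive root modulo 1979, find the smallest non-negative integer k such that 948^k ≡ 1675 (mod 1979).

1795

Baby-step giant-step with m = ceil(sqrt(1978)) = 45.
Baby table (948^j mod 1979 for j=0..44):
  0:1  1:948  2:238  3:18  4:1232  5:326  6:324  7:407
  8:1910  9:1874  10:1389  11:737  12:89  13:1254  14:1392  15:1602
  16:803  17:1308  18:1130  19:601  20:1775  21:550  22:923  23:286
  24:5  25:782  26:1190  27:90  28:223  29:1630  30:1620  31:56
  32:1634  33:1454  34:1008  35:1706  36:445  37:333  38:1023  39:94
  40:57  41:603  42:1692  43:1026  44:959
Giant step factor: 948^(-45) ≡ 634 (mod 1979).
Scan 1675·634^i mod 1979 for i = 0, 1, …:
  i=0: 1675   i=1: 1206   i=2: 710   i=3: 907
  i=4: 1128   i=5: 733   i=6: 1636   i=7: 228
  i=8: 85   i=9: 457     …   i=38: 409
  i=39: 57
Match at i=39, j=40: k = 39·45 + 40 = 1795.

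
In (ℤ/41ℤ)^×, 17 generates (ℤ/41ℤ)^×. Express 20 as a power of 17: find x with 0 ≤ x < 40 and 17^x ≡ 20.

Successive powers of 17 modulo 41:
  17^0=1  17^1=17  17^2=2  17^3=34  17^4=4  17^5=27
  17^6=8  17^7=13  17^8=16  17^9=26  17^10=32  17^11=11
  17^12=23  17^13=22  17^14=5  17^15=3  17^16=10  17^17=6
  17^18=20
So 17^18 ≡ 20 (mod 41), giving x = 18.

18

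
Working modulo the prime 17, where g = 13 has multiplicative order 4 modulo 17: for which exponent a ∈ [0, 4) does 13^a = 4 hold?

3

Successive powers of 13 modulo 17:
  13^0=1  13^1=13  13^2=16  13^3=4
So 13^3 ≡ 4 (mod 17), giving a = 3.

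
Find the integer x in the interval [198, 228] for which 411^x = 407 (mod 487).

Compute 411^198 mod 487 = 39, then multiply by 411 repeatedly:
  411^198=39  411^199=445  411^200=270  411^201=421  411^202=146
  411^203=105  411^204=299  411^205=165  411^206=122  411^207=468
  411^208=470  411^209=318  411^210=182  411^211=291  411^212=286
  411^213=179  411^214=32  411^215=3  411^216=259  411^217=283
  411^218=407
Found 407 at exponent 218.

218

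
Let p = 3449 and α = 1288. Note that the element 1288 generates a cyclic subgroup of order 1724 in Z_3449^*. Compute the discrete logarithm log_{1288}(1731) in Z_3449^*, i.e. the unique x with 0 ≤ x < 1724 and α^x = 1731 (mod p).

Baby-step giant-step with m = ceil(sqrt(1724)) = 42.
Baby table (1288^j mod 3449 for j=0..41):
  0:1  1:1288  2:3424  3:2290  4:625  5:1383  6:1620  7:3364
  8:888  9:2125  10:1943  11:2059  12:3160  13:260  14:327  15:398
  16:2172  17:397  18:884  19:422  20:2043  21:3246  22:660  23:1626
  24:745  25:738  26:2069  27:2244  28:10  29:2533  30:3199  31:2206
  32:2801  33:34  34:2404  35:2599  36:1982  37:556  38:2185  39:3345
  40:559  41:2600
Giant step factor: 1288^(-42) ≡ 2659 (mod 3449).
Scan 1731·2659^i mod 3449 for i = 0, 1, …:
  i=0: 1731   i=1: 1763   i=2: 626   i=3: 2116
  i=4: 1125   i=5: 1092   i=6: 3019   i=7: 1698
  i=8: 241   i=9: 2754     …   i=17: 497
  i=18: 556
Match at i=18, j=37: x = 18·42 + 37 = 793.

793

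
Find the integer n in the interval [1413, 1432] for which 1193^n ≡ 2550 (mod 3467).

Compute 1193^1413 mod 3467 = 1483, then multiply by 1193 repeatedly:
  1193^1413=1483  1193^1414=1049  1193^1415=3337  1193^1416=925  1193^1417=1019
  1193^1418=2217  1193^1419=3027  1193^1420=2064  1193^1421=782  1193^1422=303
  1193^1423=911  1193^1424=1652  1193^1425=1580  1193^1426=2359  1193^1427=2550
Found 2550 at exponent 1427.

1427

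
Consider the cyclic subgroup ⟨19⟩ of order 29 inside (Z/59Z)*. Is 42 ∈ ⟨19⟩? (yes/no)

no

42 ∈ ⟨19⟩ iff 42^29 ≡ 1 (mod 59), since |⟨19⟩| = 29.
42^29 mod 59 = 58.
Since 58 ≠ 1, 42 does not lie in the subgroup.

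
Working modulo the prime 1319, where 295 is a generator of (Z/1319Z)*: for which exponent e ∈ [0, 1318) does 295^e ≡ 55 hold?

Baby-step giant-step with m = ceil(sqrt(1318)) = 37.
Baby table (295^j mod 1319 for j=0..36):
  0:1  1:295  2:1290  3:678  4:841  5:123  6:672  7:390
  8:297  9:561  10:620  11:878  12:486  13:918  14:415  15:1077
  16:1155  17:423  18:799  19:923  20:571  21:932  22:588  23:671
  24:95  25:326  26:1202  27:1098  28:755  29:1133  30:528  31:118
  32:516  33:535  34:864  35:313  36:5
Giant step factor: 295^(-37) ≡ 1226 (mod 1319).
Scan 55·1226^i mod 1319 for i = 0, 1, …:
  i=0: 55   i=1: 161   i=2: 855   i=3: 944
  i=4: 581   i=5: 46   i=6: 998   i=7: 835
  i=8: 166   i=9: 390
Match at i=9, j=7: e = 9·37 + 7 = 340.

340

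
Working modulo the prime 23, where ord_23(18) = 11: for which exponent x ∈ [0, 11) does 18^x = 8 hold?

Successive powers of 18 modulo 23:
  18^0=1  18^1=18  18^2=2  18^3=13  18^4=4  18^5=3
  18^6=8
So 18^6 ≡ 8 (mod 23), giving x = 6.

6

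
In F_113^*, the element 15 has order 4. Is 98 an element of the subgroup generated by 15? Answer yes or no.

yes

⟨15⟩ has order 4; its elements mod 113 are {1, 15, 98, 112}.
98 is in this set.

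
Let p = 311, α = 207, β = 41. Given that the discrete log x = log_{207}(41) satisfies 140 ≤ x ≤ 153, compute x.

Compute 207^140 mod 311 = 300, then multiply by 207 repeatedly:
  207^140=300  207^141=211  207^142=137  207^143=58  207^144=188
  207^145=41
Found 41 at exponent 145.

145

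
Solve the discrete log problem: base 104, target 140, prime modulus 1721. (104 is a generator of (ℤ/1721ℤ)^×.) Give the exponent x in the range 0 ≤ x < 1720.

Baby-step giant-step with m = ceil(sqrt(1720)) = 42.
Baby table (104^j mod 1721 for j=0..41):
  0:1  1:104  2:490  3:1051  4:881  5:411  6:1440  7:33
  8:1711  9:681  10:263  11:1537  12:1516  13:1053  14:1089  15:1391
  16:100  17:74  18:812  19:119  20:329  21:1517  22:1157  23:1579
  24:721  25:981  26:485  27:531  28:152  29:319  30:477  31:1420
  32:1395  33:516  34:313  35:1574  36:201  37:252  38:393  39:1289
  40:1539  41:3
Giant step factor: 104^(-42) ≡ 171 (mod 1721).
Scan 140·171^i mod 1721 for i = 0, 1, …:
  i=0: 140   i=1: 1567   i=2: 1202   i=3: 743
  i=4: 1420
Match at i=4, j=31: x = 4·42 + 31 = 199.

199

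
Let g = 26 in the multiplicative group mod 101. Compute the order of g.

The order of 26 must divide p − 1 = 100 = 2^2 · 5^2.
Divisors: 1, 2, 4, 5, 10, 20, 25, 50, 100.
Check each in increasing order: 26^1 ≡ 26;  26^2 ≡ 70;  26^4 ≡ 52;  26^5 ≡ 39;  26^10 ≡ 6;  26^20 ≡ 36;  26^25 ≡ 91;  26^50 ≡ 100;  26^100 ≡ 1.
Smallest exponent giving 1 is 100.

100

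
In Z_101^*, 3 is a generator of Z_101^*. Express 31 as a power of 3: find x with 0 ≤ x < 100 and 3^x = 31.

Baby-step giant-step with m = ceil(sqrt(100)) = 10.
Baby table (3^j mod 101 for j=0..9):
  0:1  1:3  2:9  3:27  4:81  5:41  6:22  7:66
  8:97  9:89
Giant step factor: 3^(-10) ≡ 14 (mod 101).
Scan 31·14^i mod 101 for i = 0, 1, …:
  i=0: 31   i=1: 30   i=2: 16   i=3: 22
Match at i=3, j=6: x = 3·10 + 6 = 36.

36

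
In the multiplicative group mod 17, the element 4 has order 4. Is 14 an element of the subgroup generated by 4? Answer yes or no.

no

⟨4⟩ has order 4; its elements mod 17 are {1, 4, 13, 16}.
14 is not in this set.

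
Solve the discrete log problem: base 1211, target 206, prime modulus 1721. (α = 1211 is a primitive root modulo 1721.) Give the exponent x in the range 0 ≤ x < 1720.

421

Baby-step giant-step with m = ceil(sqrt(1720)) = 42.
Baby table (1211^j mod 1721 for j=0..41):
  0:1  1:1211  2:229  3:238  4:811  5:1151  6:1572  7:266
  8:299  9:679  10:1352  11:601  12:1549  13:1670  14:195  15:368
  16:1630  17:1664  18:1534  19:715  20:202  21:240  22:1512  23:1609
  24:327  25:167  26:880  27:381  28:163  29:1199  30:1186  31:932
  32:1397  33:24  34:1528  35:333  36:549  37:533  38:88  39:1587
  40:1221  41:292
Giant step factor: 1211^(-42) ≡ 386 (mod 1721).
Scan 206·386^i mod 1721 for i = 0, 1, …:
  i=0: 206   i=1: 350   i=2: 862   i=3: 579
  i=4: 1485   i=5: 117   i=6: 416   i=7: 523
  i=8: 521   i=9: 1470   i=10: 1211
Match at i=10, j=1: x = 10·42 + 1 = 421.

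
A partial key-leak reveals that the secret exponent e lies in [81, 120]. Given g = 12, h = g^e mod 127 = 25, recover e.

102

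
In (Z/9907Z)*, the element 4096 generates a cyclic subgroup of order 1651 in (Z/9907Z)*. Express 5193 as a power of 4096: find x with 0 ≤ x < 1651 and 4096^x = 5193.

1228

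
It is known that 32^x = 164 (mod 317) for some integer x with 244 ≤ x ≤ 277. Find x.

247

Compute 32^244 mod 317 = 145, then multiply by 32 repeatedly:
  32^244=145  32^245=202  32^246=124  32^247=164
Found 164 at exponent 247.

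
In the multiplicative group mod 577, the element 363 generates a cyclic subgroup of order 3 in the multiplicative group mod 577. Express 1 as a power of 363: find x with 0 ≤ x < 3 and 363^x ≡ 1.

Successive powers of 363 modulo 577:
  363^0=1
So 363^0 ≡ 1 (mod 577), giving x = 0.

0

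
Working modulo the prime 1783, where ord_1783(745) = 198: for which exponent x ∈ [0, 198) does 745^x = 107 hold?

Baby-step giant-step with m = ceil(sqrt(198)) = 15.
Baby table (745^j mod 1783 for j=0..14):
  0:1  1:745  2:512  3:1661  4:43  5:1724  6:620  7:103
  8:66  9:1029  10:1698  11:863  12:1055  13:1455  14:1694
Giant step factor: 745^(-15) ≡ 1073 (mod 1783).
Scan 107·1073^i mod 1783 for i = 0, 1, …:
  i=0: 107   i=1: 699   i=2: 1167   i=3: 525
  i=4: 1680   i=5: 27   i=6: 443   i=7: 1061
  i=8: 899   i=9: 24   i=10: 790   i=11: 745
Match at i=11, j=1: x = 11·15 + 1 = 166.

166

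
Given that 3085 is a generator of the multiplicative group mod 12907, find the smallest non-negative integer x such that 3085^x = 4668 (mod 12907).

4504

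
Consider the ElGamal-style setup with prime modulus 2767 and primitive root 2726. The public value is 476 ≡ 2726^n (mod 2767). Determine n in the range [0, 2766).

489

Baby-step giant-step with m = ceil(sqrt(2766)) = 53.
Baby table (2726^j mod 2767 for j=0..52):
  0:1  1:2726  2:1681  3:254  4:654  5:856  6:875  7:96
  8:1598  9:890  10:2248  11:1910  12:1933  13:990  14:915  15:1223
  16:2430  17:2749  18:738  19:179  20:962  21:2063  22:1194  23:852
  24:1039  25:1673  26:582  27:1041  28:1591  29:1177  30:1549  31:132
  32:122  33:532  34:324  35:551  36:2312  37:2053  38:1604  39:644
  40:1266  41:667  42:323  43:592  44:631  45:1799  46:950  47:2555
  48:391  49:571  50:1492  51:2469  52:1150
Giant step factor: 2726^(-53) ≡ 2418 (mod 2767).
Scan 476·2418^i mod 2767 for i = 0, 1, …:
  i=0: 476   i=1: 2663   i=2: 325   i=3: 22
  i=4: 623   i=5: 1166   i=6: 2582   i=7: 924
  i=8: 1263   i=9: 1933
Match at i=9, j=12: n = 9·53 + 12 = 489.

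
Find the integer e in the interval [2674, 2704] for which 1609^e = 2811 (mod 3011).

2696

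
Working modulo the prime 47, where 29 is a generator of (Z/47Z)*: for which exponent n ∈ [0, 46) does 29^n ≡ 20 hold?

Baby-step giant-step with m = ceil(sqrt(46)) = 7.
Baby table (29^j mod 47 for j=0..6):
  0:1  1:29  2:42  3:43  4:25  5:20  6:16
Giant step factor: 29^(-7) ≡ 39 (mod 47).
Scan 20·39^i mod 47 for i = 0, 1, …:
  i=0: 20
Match at i=0, j=5: n = 0·7 + 5 = 5.

5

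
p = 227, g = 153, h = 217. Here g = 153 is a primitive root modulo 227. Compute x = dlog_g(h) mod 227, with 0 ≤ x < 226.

61

Baby-step giant-step with m = ceil(sqrt(226)) = 16.
Baby table (153^j mod 227 for j=0..15):
  0:1  1:153  2:28  3:198  4:103  5:96  6:160  7:191
  8:167  9:127  10:136  11:151  12:176  13:142  14:161  15:117
Giant step factor: 153^(-16) ≡ 78 (mod 227).
Scan 217·78^i mod 227 for i = 0, 1, …:
  i=0: 217   i=1: 128   i=2: 223   i=3: 142
Match at i=3, j=13: x = 3·16 + 13 = 61.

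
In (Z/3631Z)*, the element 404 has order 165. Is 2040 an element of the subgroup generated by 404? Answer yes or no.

2040 ∈ ⟨404⟩ iff 2040^165 ≡ 1 (mod 3631), since |⟨404⟩| = 165.
2040^165 mod 3631 = 1.
Since 1 = 1, 2040 lies in the subgroup.

yes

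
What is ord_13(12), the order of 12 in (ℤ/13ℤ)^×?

The order of 12 must divide p − 1 = 12 = 2^2 · 3.
Divisors: 1, 2, 3, 4, 6, 12.
Check each in increasing order: 12^1 ≡ 12;  12^2 ≡ 1.
Smallest exponent giving 1 is 2.

2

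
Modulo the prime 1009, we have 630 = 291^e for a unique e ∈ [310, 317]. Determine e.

316

Compute 291^310 mod 1009 = 48, then multiply by 291 repeatedly:
  291^310=48  291^311=851  291^312=436  291^313=751  291^314=597
  291^315=179  291^316=630
Found 630 at exponent 316.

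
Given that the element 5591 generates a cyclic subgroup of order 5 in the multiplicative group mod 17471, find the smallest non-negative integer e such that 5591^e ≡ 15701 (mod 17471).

Successive powers of 5591 modulo 17471:
  5591^0=1  5591^1=5591  5591^2=3662  5591^3=15701
So 5591^3 ≡ 15701 (mod 17471), giving e = 3.

3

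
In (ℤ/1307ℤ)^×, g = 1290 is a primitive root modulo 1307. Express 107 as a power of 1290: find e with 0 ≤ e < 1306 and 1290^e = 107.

659

Baby-step giant-step with m = ceil(sqrt(1306)) = 37.
Baby table (1290^j mod 1307 for j=0..36):
  0:1  1:1290  2:289  3:315  4:1180  5:852  6:1200  7:512
  8:445  9:277  10:519  11:326  12:993  13:110  14:744  15:422
  16:668  17:407  18:923  19:1300  20:119  21:591  22:409  23:889
  24:571  25:749  26:337  27:806  28:675  29:288  30:332  31:891
  32:537  33:20  34:967  35:552  36:1072
Giant step factor: 1290^(-37) ≡ 53 (mod 1307).
Scan 107·53^i mod 1307 for i = 0, 1, …:
  i=0: 107   i=1: 443   i=2: 1260   i=3: 123
  i=4: 1291   i=5: 459   i=6: 801   i=7: 629
  i=8: 662   i=9: 1104     …   i=16: 1042
  i=17: 332
Match at i=17, j=30: e = 17·37 + 30 = 659.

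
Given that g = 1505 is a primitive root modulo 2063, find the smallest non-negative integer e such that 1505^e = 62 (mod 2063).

560

Baby-step giant-step with m = ceil(sqrt(2062)) = 46.
Baby table (1505^j mod 2063 for j=0..45):
  0:1  1:1505  2:1914  3:622  4:1571  5:157  6:1103  7:1363
  8:693  9:1150  10:1956  11:1942  12:1502  13:1525  14:1069  15:1768
  16:1633  17:632  18:117  19:730  20:1134  21:569  22:200  23:1865
  24:1145  25:620  26:624  27:455  28:1922  29:284  30:379  31:1007
  32:1293  33:556  34:1265  35:1739  36:1311  37:827  38:646  39:557
  40:707  41:1590  42:1933  43:335  44:803  45:1660
Giant step factor: 1505^(-46) ≡ 1179 (mod 2063).
Scan 62·1179^i mod 2063 for i = 0, 1, …:
  i=0: 62   i=1: 893   i=2: 717   i=3: 1576
  i=4: 1404   i=5: 790   i=6: 997   i=7: 1616
  i=8: 1115   i=9: 454   i=10: 949   i=11: 725
  i=12: 693
Match at i=12, j=8: e = 12·46 + 8 = 560.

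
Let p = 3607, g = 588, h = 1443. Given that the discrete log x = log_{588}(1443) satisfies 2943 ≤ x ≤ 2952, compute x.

2945

Compute 588^2943 mod 3607 = 2764, then multiply by 588 repeatedly:
  588^2943=2764  588^2944=2082  588^2945=1443
Found 1443 at exponent 2945.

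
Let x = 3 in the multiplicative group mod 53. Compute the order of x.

52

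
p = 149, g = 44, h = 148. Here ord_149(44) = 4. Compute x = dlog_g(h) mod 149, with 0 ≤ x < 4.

2

Successive powers of 44 modulo 149:
  44^0=1  44^1=44  44^2=148
So 44^2 ≡ 148 (mod 149), giving x = 2.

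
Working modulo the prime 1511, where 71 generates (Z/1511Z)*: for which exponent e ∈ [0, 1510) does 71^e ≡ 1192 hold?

Baby-step giant-step with m = ceil(sqrt(1510)) = 39.
Baby table (71^j mod 1511 for j=0..38):
  0:1  1:71  2:508  3:1315  4:1194  5:158  6:641  7:181
  8:763  9:1288  10:788  11:41  12:1400  13:1185  14:1030  15:602
  16:434  17:594  18:1377  19:1063  20:1434  21:577  22:170  23:1493
  24:233  25:1433  26:506  27:1173  28:178  29:550  30:1275  31:1376
  32:992  33:926  34:773  35:487  36:1335  37:1103  38:1252
Giant step factor: 71^(-39) ≡ 341 (mod 1511).
Scan 1192·341^i mod 1511 for i = 0, 1, …:
  i=0: 1192   i=1: 13   i=2: 1411   i=3: 653
  i=4: 556   i=5: 721   i=6: 1079   i=7: 766
  i=8: 1314   i=9: 818     …   i=30: 1329
  i=31: 1400
Match at i=31, j=12: e = 31·39 + 12 = 1221.

1221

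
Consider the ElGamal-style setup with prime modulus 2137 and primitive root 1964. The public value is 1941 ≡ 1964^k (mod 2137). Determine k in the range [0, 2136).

Baby-step giant-step with m = ceil(sqrt(2136)) = 47.
Baby table (1964^j mod 2137 for j=0..46):
  0:1  1:1964  2:11  3:234  4:121  5:437  6:1331  7:533
  8:1819  9:1589  10:776  11:383  12:2125  13:2076  14:2005  15:1466
  16:685  17:1167  18:1124  19:15  20:1679  21:165  22:1373  23:1815
  24:144  25:732  26:1584  27:1641  28:328  29:955  30:1471  31:1957
  32:1222  33:157  34:620  35:1727  36:409  37:1901  38:225  39:1678
  40:338  41:1362  42:1581  43:23  44:295  45:253  46:1108
Giant step factor: 1964^(-47) ≡ 698 (mod 2137).
Scan 1941·698^i mod 2137 for i = 0, 1, …:
  i=0: 1941   i=1: 2097   i=2: 1998   i=3: 1280
  i=4: 174   i=5: 1780   i=6: 843   i=7: 739
  i=8: 805   i=9: 1996     …   i=20: 1545
  i=21: 1362
Match at i=21, j=41: k = 21·47 + 41 = 1028.

1028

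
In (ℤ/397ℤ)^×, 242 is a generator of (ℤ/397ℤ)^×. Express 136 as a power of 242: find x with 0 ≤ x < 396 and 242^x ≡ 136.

Baby-step giant-step with m = ceil(sqrt(396)) = 20.
Baby table (242^j mod 397 for j=0..19):
  0:1  1:242  2:205  3:382  4:340  5:101  6:225  7:61
  8:73  9:198  10:276  11:96  12:206  13:227  14:148  15:86
  16:168  17:162  18:298  19:259
Giant step factor: 242^(-20) ≡ 306 (mod 397).
Scan 136·306^i mod 397 for i = 0, 1, …:
  i=0: 136   i=1: 328   i=2: 324   i=3: 291
  i=4: 118   i=5: 378   i=6: 141   i=7: 270
  i=8: 44   i=9: 363   i=10: 315   i=11: 316
  i=12: 225
Match at i=12, j=6: x = 12·20 + 6 = 246.

246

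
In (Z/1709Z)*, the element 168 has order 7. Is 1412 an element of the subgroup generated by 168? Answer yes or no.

no

1412 ∈ ⟨168⟩ iff 1412^7 ≡ 1 (mod 1709), since |⟨168⟩| = 7.
1412^7 mod 1709 = 597.
Since 597 ≠ 1, 1412 does not lie in the subgroup.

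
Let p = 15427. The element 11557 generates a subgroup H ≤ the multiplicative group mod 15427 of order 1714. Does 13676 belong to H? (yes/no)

no

13676 ∈ ⟨11557⟩ iff 13676^1714 ≡ 1 (mod 15427), since |⟨11557⟩| = 1714.
13676^1714 mod 15427 = 12749.
Since 12749 ≠ 1, 13676 does not lie in the subgroup.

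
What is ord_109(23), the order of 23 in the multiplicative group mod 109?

The order of 23 must divide p − 1 = 108 = 2^2 · 3^3.
Divisors: 1, 2, 3, 4, 6, 9, 12, 18, 27, 36, 54, 108.
Check each in increasing order: 23^1 ≡ 23;  23^2 ≡ 93;  23^3 ≡ 68;  23^4 ≡ 38;  23^6 ≡ 46;  23^9 ≡ 76;  23^12 ≡ 45;  23^18 ≡ 108;  23^27 ≡ 33;  23^36 ≡ 1.
Smallest exponent giving 1 is 36.

36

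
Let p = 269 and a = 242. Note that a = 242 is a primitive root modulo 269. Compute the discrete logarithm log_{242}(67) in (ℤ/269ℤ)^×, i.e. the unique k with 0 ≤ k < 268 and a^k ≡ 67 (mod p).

84

Baby-step giant-step with m = ceil(sqrt(268)) = 17.
Baby table (242^j mod 269 for j=0..16):
  0:1  1:242  2:191  3:223  4:166  5:91  6:233  7:165
  8:118  9:42  10:211  11:221  12:220  13:247  14:56  15:102
  16:205
Giant step factor: 242^(-17) ≡ 59 (mod 269).
Scan 67·59^i mod 269 for i = 0, 1, …:
  i=0: 67   i=1: 187   i=2: 4   i=3: 236
  i=4: 205
Match at i=4, j=16: k = 4·17 + 16 = 84.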